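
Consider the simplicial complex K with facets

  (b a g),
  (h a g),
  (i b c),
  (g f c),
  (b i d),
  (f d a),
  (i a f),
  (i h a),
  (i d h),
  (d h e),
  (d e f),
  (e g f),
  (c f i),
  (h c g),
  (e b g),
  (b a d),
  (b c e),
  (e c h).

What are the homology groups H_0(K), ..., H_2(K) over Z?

H_0 = Z,  H_1 = Z ⊕ Z/2,  H_2 = 0.

K has 9 vertices, 27 edges, 18 triangles.
rank ∂_0 = 0, rank ∂_1 = 8 ⇒ b_0 = 9 − 0 − 8 = 1; all invariant factors of ∂_1 are 1 so no torsion. So H_0 ≅ Z.
rank ∂_1 = 8, rank ∂_2 = 18 ⇒ b_1 = 27 − 8 − 18 = 1; ∂_2 has invariant factor(s) [2] giving torsion. So H_1 ≅ Z ⊕ Z/2.
rank ∂_2 = 18, rank ∂_3 = 0 ⇒ b_2 = 18 − 18 − 0 = 0. So H_2 ≅ 0.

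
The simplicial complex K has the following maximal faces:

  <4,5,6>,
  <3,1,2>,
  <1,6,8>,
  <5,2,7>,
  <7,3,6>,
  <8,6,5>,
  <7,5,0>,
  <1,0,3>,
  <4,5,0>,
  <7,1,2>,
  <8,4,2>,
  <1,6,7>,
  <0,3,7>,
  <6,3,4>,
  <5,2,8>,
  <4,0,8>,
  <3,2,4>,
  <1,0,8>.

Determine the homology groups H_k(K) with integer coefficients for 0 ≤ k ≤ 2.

Fix the vertex order 0 < 1 < 2 < 3 < 4 < 5 < 6 < 7 < 8 and write every simplex with vertices in increasing order. Then dim K = 2 and the simplices of K are:

  0-simplices (9): [0], [1], [2], [3], [4], [5], [6], [7], [8]
  1-simplices (27): (27 of them)
  2-simplices (18): [0,1,3], [0,1,8], [0,3,7], [0,4,5], [0,4,8], [0,5,7], [1,2,3], [1,2,7], [1,6,7], [1,6,8], [2,3,4], [2,4,8], [2,5,7], [2,5,8], [3,4,6], [3,6,7], [4,5,6], [5,6,8]

Hence C_0 ≅ Z^9, C_1 ≅ Z^27, C_2 ≅ Z^18.

∂_1: C_1 → C_0 maps an edge to its endpoints' difference, ∂[p,q] = q − p. For instance
  ∂[5,8] = [8] − [5].
As a 9×27 matrix over Z this has rank 8, with invariant factors (1,1,1,1,1,1,1,1).

Boundary ∂_2: C_2 → C_1 sends each 2-simplex [p,q,r] to [q,r] − [p,r] + [p,q]. For instance
  ∂[2,3,4] = [3,4] − [2,4] + [2,3],
  ∂[2,5,8] = [5,8] − [2,8] + [2,5].
This gives a 27×18 integer matrix of rank 18; reducing to Smith normal form yields diagonal entries (1,1,1,1,1,1,1,1,1,1,1,1,1,1,1,1,1,2).

Computing H_k = (kernel of ∂_k) / (image of ∂_{k+1}):

  H_0: rank C_0 − rank ∂_1 = 9 − 8 = 1, and the invariant factors of ∂_1 are all 1, so H_0 = Z.
  H_1: rank ker ∂_1 − rank ∂_2 = (27 − 8) − 18 = 1, and ∂_2 has invariant factor 2 > 1, so H_1 = Z ⊕ Z/2.
  H_2: rank ker ∂_2 − rank ∂_3 = (18 − 18) − 0 = 0, and there is no ∂_3, so H_2 = 0.

H_0 ≅ Z,  H_1 ≅ Z ⊕ Z/2,  H_2 = 0.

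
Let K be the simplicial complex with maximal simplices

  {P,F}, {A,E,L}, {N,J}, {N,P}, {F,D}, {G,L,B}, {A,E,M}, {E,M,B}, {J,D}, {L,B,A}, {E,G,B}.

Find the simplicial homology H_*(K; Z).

H_0 ≅ Z^2,  H_1 ≅ Z^2,  H_2 = 0.

We work with the vertex ordering A < B < D < E < F < G < J < L < M < N < P. The simplices of K, each written with vertices in increasing order, are:

  0-simplices (11): A, B, D, E, F, G, J, L, M, N, P
  1-simplices (17): AB, AE, AL, AM, BE, BG, BL, BM, DF, DJ, EG, EL, EM, FP, GL, JN, NP
  2-simplices (6): ABL, AEL, AEM, BEG, BEM, BGL

so the chain groups are C_0 ≅ Z^11, C_1 ≅ Z^17, C_2 ≅ Z^6.

Boundary ∂_1: C_1 → C_0 sends each edge [p,q] (with p < q) to q − p.
The resulting 11×17 matrix has rank 9, and its Smith normal form has invariant factors (1,1,1,1,1,1,1,1,1).

The boundary map ∂_2: C_2 → C_1 sends each 2-simplex [p,q,r] to [q,r] − [p,r] + [p,q]. For instance
  ∂AEM = EM − AM + AE,
  ∂BEG = EG − BG + BE.
This gives a 17×6 integer matrix of rank 6; reducing to Smith normal form yields diagonal entries (1,1,1,1,1,1).

Now H_k = ker ∂_k / im ∂_{k+1}, so:

  H_0: rank C_0 − rank ∂_1 = 11 − 9 = 2, and the invariant factors of ∂_1 are all 1, so H_0 = Z^2.
  H_1: rank ker ∂_1 − rank ∂_2 = (17 − 9) − 6 = 2, and the invariant factors of ∂_2 are all 1, so H_1 = Z^2.
  H_2: rank ker ∂_2 − rank ∂_3 = (6 − 6) − 0 = 0, and there is no ∂_3, so H_2 = 0.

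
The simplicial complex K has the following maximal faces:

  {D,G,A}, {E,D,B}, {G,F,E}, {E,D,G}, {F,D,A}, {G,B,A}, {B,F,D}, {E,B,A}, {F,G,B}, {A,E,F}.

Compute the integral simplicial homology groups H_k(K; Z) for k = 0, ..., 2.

K has 6 vertices, 15 edges, 10 triangles.
rank ∂_0 = 0, rank ∂_1 = 5 ⇒ b_0 = 6 − 0 − 5 = 1; all invariant factors of ∂_1 are 1 so no torsion. So H_0 = Z.
rank ∂_1 = 5, rank ∂_2 = 10 ⇒ b_1 = 15 − 5 − 10 = 0; ∂_2 has invariant factor(s) [2] giving torsion. So H_1 = Z/2Z.
rank ∂_2 = 10, rank ∂_3 = 0 ⇒ b_2 = 10 − 10 − 0 = 0. So H_2 = 0.

H_0 ≅ Z,  H_1 ≅ Z/2Z,  H_2 = 0.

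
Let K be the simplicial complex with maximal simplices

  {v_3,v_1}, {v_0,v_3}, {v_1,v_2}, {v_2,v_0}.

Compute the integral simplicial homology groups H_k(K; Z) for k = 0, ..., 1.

H_0 ≅ Z,  H_1 ≅ Z.

Order the vertices as v_0 < v_1 < v_2 < v_3. Listing each simplex with vertices in this order, K has dimension 1 with simplices:

  0-simplices (4): [v_0], [v_1], [v_2], [v_3]
  1-simplices (4): [v_0,v_2], [v_0,v_3], [v_1,v_2], [v_1,v_3]

giving chain groups C_0 ≅ Z^4, C_1 ≅ Z^4.

∂_1: C_1 → C_0 is given by ∂[p,q] = [q] − [p]. For instance
  ∂[v_0,v_2] = [v_2] − [v_0].
As a 4×4 matrix over Z this has rank 3, with invariant factors (1,1,1).

From H_k ≅ ker(∂_k) / im(∂_{k+1}) we obtain:

  H_0: rank C_0 − rank ∂_1 = 4 − 3 = 1, and the invariant factors of ∂_1 are all 1, so H_0 ≅ Z.
  H_1: rank ker ∂_1 − rank ∂_2 = (4 − 3) − 0 = 1, and there is no ∂_2, so H_1 ≅ Z.

As a check, the Euler characteristic is 4 − 4 = 0, which agrees with 1 − 1 = 0.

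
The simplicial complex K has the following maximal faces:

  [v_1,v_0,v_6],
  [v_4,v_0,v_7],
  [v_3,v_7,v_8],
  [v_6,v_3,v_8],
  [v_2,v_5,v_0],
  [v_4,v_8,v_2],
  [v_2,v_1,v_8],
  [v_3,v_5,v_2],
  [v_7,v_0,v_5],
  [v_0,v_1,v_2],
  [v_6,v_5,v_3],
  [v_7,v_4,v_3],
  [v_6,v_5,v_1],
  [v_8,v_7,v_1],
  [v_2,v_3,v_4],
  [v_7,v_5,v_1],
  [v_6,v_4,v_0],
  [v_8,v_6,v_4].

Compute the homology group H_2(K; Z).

Take the total order v_0 < v_1 < v_2 < v_3 < v_4 < v_5 < v_6 < v_7 < v_8 on the vertex set. Then K (dimension 2) consists of the simplices:

  0-simplices (9): [v_0], [v_1], [v_2], [v_3], [v_4], [v_5], [v_6], [v_7], [v_8]
  1-simplices (27): (27 of them)
  2-simplices (18): (18 of them)

giving chain groups C_0 ≅ Z^9, C_1 ≅ Z^27, C_2 ≅ Z^18.

Boundary ∂_1: C_1 → C_0 is given by ∂[p,q] = [q] − [p]. For instance
  ∂[v_0,v_6] = [v_6] − [v_0].
The 9×27 boundary matrix has rank 8 and Smith normal form diag(1,1,1,1,1,1,1,1).

The boundary map ∂_2: C_2 → C_1 sends each 2-simplex [p,q,r] to [q,r] − [p,r] + [p,q]. For instance
  ∂[v_0,v_4,v_7] = [v_4,v_7] − [v_0,v_7] + [v_0,v_4],
  ∂[v_2,v_3,v_5] = [v_3,v_5] − [v_2,v_5] + [v_2,v_3].
As a 27×18 matrix over Z this has rank 18, with invariant factors (1,1,1,1,1,1,1,1,1,1,1,1,1,1,1,1,1,2).

Reading off H_k = ker ∂_k / im ∂_{k+1}:

  H_2: rank ker ∂_2 − rank ∂_3 = (18 − 18) − 0 = 0, and there is no ∂_3, so H_2 = 0.

H_2 ≅ 0.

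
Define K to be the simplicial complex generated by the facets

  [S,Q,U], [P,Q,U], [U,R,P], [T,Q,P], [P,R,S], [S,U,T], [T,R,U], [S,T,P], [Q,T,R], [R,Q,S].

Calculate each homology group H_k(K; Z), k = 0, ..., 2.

H_0 = Z,  H_1 = Z/2Z,  H_2 = 0.

Order the vertices as P < Q < R < S < T < U. Listing each simplex with vertices in this order, K has dimension 2 with simplices:

  0-simplices (6): P, Q, R, S, T, U
  1-simplices (15): PQ, PR, PS, PT, PU, QR, QS, QT, QU, RS, RT, RU, ST, SU, TU
  2-simplices (10): PQT, PQU, PRS, PRU, PST, QRS, QRT, QSU, RTU, STU

Hence C_0 ≅ Z^6, C_1 ≅ Z^15, C_2 ≅ Z^10.

Boundary ∂_1: C_1 → C_0 sends each edge [p,q] (with p < q) to q − p. For instance
  ∂PR = R − P.
As a 6×15 matrix over Z this has rank 5, with invariant factors (1,1,1,1,1).

∂_2: C_2 → C_1 maps a triangle to the signed sum of its edges. For instance
  ∂PQT = QT − PT + PQ,
  ∂PRS = RS − PS + PR.
The 15×10 boundary matrix has rank 10 and Smith normal form diag(1,1,1,1,1,1,1,1,1,2).

Computing H_k = (kernel of ∂_k) / (image of ∂_{k+1}):

  H_0: rank C_0 − rank ∂_1 = 6 − 5 = 1, and the invariant factors of ∂_1 are all 1, so H_0 ≅ Z.
  H_1: rank ker ∂_1 − rank ∂_2 = (15 − 5) − 10 = 0, and ∂_2 has invariant factor 2 > 1, so H_1 ≅ Z/2Z.
  H_2: rank ker ∂_2 − rank ∂_3 = (10 − 10) − 0 = 0, and there is no ∂_3, so H_2 ≅ 0.

As a check, the Euler characteristic is 6 − 15 + 10 = 1, which agrees with 1 − 0 + 0 = 1.
(K is a triangulation of the real projective plane RP^2.)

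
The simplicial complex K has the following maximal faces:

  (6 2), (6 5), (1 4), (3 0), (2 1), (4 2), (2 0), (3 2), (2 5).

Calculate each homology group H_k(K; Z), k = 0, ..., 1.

Fix the vertex order 0 < 1 < 2 < 3 < 4 < 5 < 6 and write every simplex with vertices in increasing order. Then dim K = 1 and the simplices of K are:

  0-simplices (7): [0], [1], [2], [3], [4], [5], [6]
  1-simplices (9): [0,2], [0,3], [1,2], [1,4], [2,3], [2,4], [2,5], [2,6], [5,6]

Hence C_0 ≅ Z^7, C_1 ≅ Z^9.

Boundary ∂_1: C_1 → C_0 sends each edge [p,q] (with p < q) to q − p. For instance
  ∂[2,3] = [3] − [2].
As a 7×9 matrix over Z this has rank 6, with invariant factors (1,1,1,1,1,1).

Computing H_k = (kernel of ∂_k) / (image of ∂_{k+1}):

  H_0: rank C_0 − rank ∂_1 = 7 − 6 = 1, and the invariant factors of ∂_1 are all 1, so H_0 ≅ Z.
  H_1: rank ker ∂_1 − rank ∂_2 = (9 − 6) − 0 = 3, and there is no ∂_2, so H_1 ≅ Z^3.

As a check, the Euler characteristic is 7 − 9 = -2, which agrees with 1 − 3 = -2.

H_0 = Z,  H_1 = Z^3.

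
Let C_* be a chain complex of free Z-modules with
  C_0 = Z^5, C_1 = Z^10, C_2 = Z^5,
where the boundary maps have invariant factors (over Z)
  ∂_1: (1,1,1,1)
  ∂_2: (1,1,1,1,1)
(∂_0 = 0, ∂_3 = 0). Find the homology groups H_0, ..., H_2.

H_0 = Z,  H_1 = Z,  H_2 = 0.

H_0: b_0 = 5 − 0 − 4 = 1; torsion from ∂_1 factors > 1: none. So H_0 = Z.
H_1: b_1 = 10 − 4 − 5 = 1; torsion from ∂_2 factors > 1: none. So H_1 = Z.
H_2: b_2 = 5 − 5 − 0 = 0; torsion from ∂_3 factors > 1: none. So H_2 = 0.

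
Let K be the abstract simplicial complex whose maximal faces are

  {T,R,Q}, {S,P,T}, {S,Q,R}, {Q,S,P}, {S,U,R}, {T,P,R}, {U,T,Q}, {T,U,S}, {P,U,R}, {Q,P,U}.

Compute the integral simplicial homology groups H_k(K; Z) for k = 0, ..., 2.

H_0 ≅ Z,  H_1 ≅ Z/2,  H_2 = 0.

Fix the vertex order P < Q < R < S < T < U and write every simplex with vertices in increasing order. Then dim K = 2 and the simplices of K are:

  0-simplices (6): P, Q, R, S, T, U
  1-simplices (15): PQ, PR, PS, PT, PU, QR, QS, QT, QU, RS, RT, RU, ST, SU, TU
  2-simplices (10): PQS, PQU, PRT, PRU, PST, QRS, QRT, QTU, RSU, STU

giving chain groups C_0 ≅ Z^6, C_1 ≅ Z^15, C_2 ≅ Z^10.

The boundary map ∂_1: C_1 → C_0 is given by ∂[p,q] = [q] − [p].
This gives a 6×15 integer matrix of rank 5; reducing to Smith normal form yields diagonal entries (1,1,1,1,1).

Boundary ∂_2: C_2 → C_1 sends each 2-simplex [p,q,r] to [q,r] − [p,r] + [p,q]. For instance
  ∂QTU = TU − QU + QT,
  ∂STU = TU − SU + ST.
As a 15×10 matrix over Z this has rank 10, with invariant factors (1,1,1,1,1,1,1,1,1,2).

Computing H_k = (kernel of ∂_k) / (image of ∂_{k+1}):

  H_0: rank C_0 − rank ∂_1 = 6 − 5 = 1, and the invariant factors of ∂_1 are all 1, so H_0 = Z.
  H_1: rank ker ∂_1 − rank ∂_2 = (15 − 5) − 10 = 0, and ∂_2 has invariant factor 2 > 1, so H_1 = Z/2.
  H_2: rank ker ∂_2 − rank ∂_3 = (10 − 10) − 0 = 0, and there is no ∂_3, so H_2 = 0.

(K is a triangulation of the real projective plane RP^2.)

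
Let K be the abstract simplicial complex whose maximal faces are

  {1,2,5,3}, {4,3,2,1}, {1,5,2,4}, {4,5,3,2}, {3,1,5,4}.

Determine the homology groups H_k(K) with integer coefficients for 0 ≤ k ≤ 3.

Take the total order 1 < 2 < 3 < 4 < 5 on the vertex set. Then K (dimension 3) consists of the simplices:

  0-simplices (5): [1], [2], [3], [4], [5]
  1-simplices (10): [1,2], [1,3], [1,4], [1,5], [2,3], [2,4], [2,5], [3,4], [3,5], [4,5]
  2-simplices (10): [1,2,3], [1,2,4], [1,2,5], [1,3,4], [1,3,5], [1,4,5], [2,3,4], [2,3,5], [2,4,5], [3,4,5]
  3-simplices (5): [1,2,3,4], [1,2,3,5], [1,2,4,5], [1,3,4,5], [2,3,4,5]

giving chain groups C_0 ≅ Z^5, C_1 ≅ Z^10, C_2 ≅ Z^10, C_3 ≅ Z^5.

∂_1: C_1 → C_0 maps an edge to its endpoints' difference, ∂[p,q] = q − p. For instance
  ∂[1,5] = [5] − [1].
As a 5×10 matrix over Z this has rank 4, with invariant factors (1,1,1,1).

The boundary map ∂_2: C_2 → C_1 acts by ∂[p,q,r] = [q,r] − [p,r] + [p,q]. For instance
  ∂[2,4,5] = [4,5] − [2,5] + [2,4],
  ∂[2,3,4] = [3,4] − [2,4] + [2,3].
This gives a 10×10 integer matrix of rank 6; reducing to Smith normal form yields diagonal entries (1,1,1,1,1,1).

The boundary map ∂_3: C_3 → C_2 sends each 3-simplex σ to the alternating sum Σ_i (−1)^i (σ with its i-th vertex removed). For instance
  ∂[2,3,4,5] = [3,4,5] − [2,4,5] + [2,3,5] − [2,3,4],
  ∂[1,2,4,5] = [2,4,5] − [1,4,5] + [1,2,5] − [1,2,4].
This gives a 10×5 integer matrix of rank 4; reducing to Smith normal form yields diagonal entries (1,1,1,1).

Computing H_k = (kernel of ∂_k) / (image of ∂_{k+1}):

  H_0: rank C_0 − rank ∂_1 = 5 − 4 = 1, and the invariant factors of ∂_1 are all 1, so H_0 ≅ Z.
  H_1: rank ker ∂_1 − rank ∂_2 = (10 − 4) − 6 = 0, and the invariant factors of ∂_2 are all 1, so H_1 ≅ 0.
  H_2: rank ker ∂_2 − rank ∂_3 = (10 − 6) − 4 = 0, and the invariant factors of ∂_3 are all 1, so H_2 ≅ 0.
  H_3: rank ker ∂_3 − rank ∂_4 = (5 − 4) − 0 = 1, and there is no ∂_4, so H_3 ≅ Z.

H_0 = Z,  H_1 = 0,  H_2 = 0,  H_3 = Z.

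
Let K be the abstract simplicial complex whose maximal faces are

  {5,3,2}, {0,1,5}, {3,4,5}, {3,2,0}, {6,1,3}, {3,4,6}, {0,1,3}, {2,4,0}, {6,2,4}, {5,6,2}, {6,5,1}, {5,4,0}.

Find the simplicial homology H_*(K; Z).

Fix the vertex order 0 < 1 < 2 < 3 < 4 < 5 < 6 and write every simplex with vertices in increasing order. Then dim K = 2 and the simplices of K are:

  0-simplices (7): [0], [1], [2], [3], [4], [5], [6]
  1-simplices (18): [0,1], [0,2], [0,3], [0,4], [0,5], [1,3], [1,5], [1,6], [2,3], [2,4], [2,5], [2,6], [3,4], [3,5], [3,6], [4,5], [4,6], [5,6]
  2-simplices (12): [0,1,3], [0,1,5], [0,2,3], [0,2,4], [0,4,5], [1,3,6], [1,5,6], [2,3,5], [2,4,6], [2,5,6], [3,4,5], [3,4,6]

so the chain groups are C_0 ≅ Z^7, C_1 ≅ Z^18, C_2 ≅ Z^12.

Boundary ∂_1: C_1 → C_0 is given by ∂[p,q] = [q] − [p].
As a 7×18 matrix over Z this has rank 6, with invariant factors (1,1,1,1,1,1).

Boundary ∂_2: C_2 → C_1 maps a triangle to the signed sum of its edges. For instance
  ∂[3,4,5] = [4,5] − [3,5] + [3,4],
  ∂[2,3,5] = [3,5] − [2,5] + [2,3].
As a 18×12 matrix over Z this has rank 12, with invariant factors (1,1,1,1,1,1,1,1,1,1,1,2).

From H_k ≅ ker(∂_k) / im(∂_{k+1}) we obtain:

  H_0: rank C_0 − rank ∂_1 = 7 − 6 = 1, and the invariant factors of ∂_1 are all 1, so H_0 ≅ Z.
  H_1: rank ker ∂_1 − rank ∂_2 = (18 − 6) − 12 = 0, and ∂_2 has invariant factor 2 > 1, so H_1 ≅ Z/2Z.
  H_2: rank ker ∂_2 − rank ∂_3 = (12 − 12) − 0 = 0, and there is no ∂_3, so H_2 ≅ 0.

As a check, the Euler characteristic is 7 − 18 + 12 = 1, which agrees with 1 − 0 + 0 = 1.

H_0 ≅ Z,  H_1 ≅ Z/2Z,  H_2 = 0.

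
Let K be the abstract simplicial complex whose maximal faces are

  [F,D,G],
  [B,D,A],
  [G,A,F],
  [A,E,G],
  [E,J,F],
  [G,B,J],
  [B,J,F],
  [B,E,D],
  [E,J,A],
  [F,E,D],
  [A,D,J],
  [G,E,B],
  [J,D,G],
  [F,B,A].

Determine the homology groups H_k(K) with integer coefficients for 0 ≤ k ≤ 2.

H_0 = Z,  H_1 = Z^2,  H_2 = Z.

K has 7 vertices, 21 edges, 14 triangles.
rank ∂_0 = 0, rank ∂_1 = 6 ⇒ b_0 = 7 − 0 − 6 = 1; all invariant factors of ∂_1 are 1 so no torsion. So H_0 ≅ Z.
rank ∂_1 = 6, rank ∂_2 = 13 ⇒ b_1 = 21 − 6 − 13 = 2; all invariant factors of ∂_2 are 1 so no torsion. So H_1 ≅ Z^2.
rank ∂_2 = 13, rank ∂_3 = 0 ⇒ b_2 = 14 − 13 − 0 = 1. So H_2 ≅ Z.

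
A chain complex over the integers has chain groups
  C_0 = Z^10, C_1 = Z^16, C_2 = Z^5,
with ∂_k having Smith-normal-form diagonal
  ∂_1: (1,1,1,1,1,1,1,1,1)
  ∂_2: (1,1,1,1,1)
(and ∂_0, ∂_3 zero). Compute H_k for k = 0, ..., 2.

H_0 = Z,  H_1 = Z^2,  H_2 = 0.

H_0: b_0 = 10 − 0 − 9 = 1; torsion from ∂_1 factors > 1: none. So H_0 = Z.
H_1: b_1 = 16 − 9 − 5 = 2; torsion from ∂_2 factors > 1: none. So H_1 = Z^2.
H_2: b_2 = 5 − 5 − 0 = 0; torsion from ∂_3 factors > 1: none. So H_2 = 0.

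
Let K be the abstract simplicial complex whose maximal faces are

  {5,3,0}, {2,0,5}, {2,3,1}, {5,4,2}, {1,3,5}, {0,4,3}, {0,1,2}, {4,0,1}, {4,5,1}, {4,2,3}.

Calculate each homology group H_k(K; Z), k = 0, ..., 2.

Fix the vertex order 0 < 1 < 2 < 3 < 4 < 5 and write every simplex with vertices in increasing order. Then dim K = 2 and the simplices of K are:

  0-simplices (6): [0], [1], [2], [3], [4], [5]
  1-simplices (15): [0,1], [0,2], [0,3], [0,4], [0,5], [1,2], [1,3], [1,4], [1,5], [2,3], [2,4], [2,5], [3,4], [3,5], [4,5]
  2-simplices (10): [0,1,2], [0,1,4], [0,2,5], [0,3,4], [0,3,5], [1,2,3], [1,3,5], [1,4,5], [2,3,4], [2,4,5]

Hence C_0 ≅ Z^6, C_1 ≅ Z^15, C_2 ≅ Z^10.

The boundary map ∂_1: C_1 → C_0 sends each edge [p,q] (with p < q) to q − p.
As a 6×15 matrix over Z this has rank 5, with invariant factors (1,1,1,1,1).

∂_2: C_2 → C_1 sends each 2-simplex [p,q,r] to [q,r] − [p,r] + [p,q]. For instance
  ∂[0,1,2] = [1,2] − [0,2] + [0,1],
  ∂[0,3,4] = [3,4] − [0,4] + [0,3].
This gives a 15×10 integer matrix of rank 10; reducing to Smith normal form yields diagonal entries (1,1,1,1,1,1,1,1,1,2).

Reading off H_k = ker ∂_k / im ∂_{k+1}:

  H_0: rank C_0 − rank ∂_1 = 6 − 5 = 1, and the invariant factors of ∂_1 are all 1, so H_0 ≅ Z.
  H_1: rank ker ∂_1 − rank ∂_2 = (15 − 5) − 10 = 0, and ∂_2 has invariant factor 2 > 1, so H_1 ≅ Z/2.
  H_2: rank ker ∂_2 − rank ∂_3 = (10 − 10) − 0 = 0, and there is no ∂_3, so H_2 ≅ 0.

H_0 ≅ Z,  H_1 ≅ Z/2,  H_2 = 0.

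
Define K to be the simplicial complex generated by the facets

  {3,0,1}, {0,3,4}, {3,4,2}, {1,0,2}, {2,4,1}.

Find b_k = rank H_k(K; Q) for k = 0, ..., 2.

b_0 = 1, b_1 = 1, b_2 = 0.

Order the vertices as 0 < 1 < 2 < 3 < 4. Listing each simplex with vertices in this order, K has dimension 2 with simplices:

  0-simplices (5): [0], [1], [2], [3], [4]
  1-simplices (10): [0,1], [0,2], [0,3], [0,4], [1,2], [1,3], [1,4], [2,3], [2,4], [3,4]
  2-simplices (5): [0,1,2], [0,1,3], [0,3,4], [1,2,4], [2,3,4]

Hence C_0 ≅ Z^5, C_1 ≅ Z^10, C_2 ≅ Z^5.

∂_1: C_1 → C_0 sends each edge [p,q] (with p < q) to q − p. For instance
  ∂[2,3] = [3] − [2].
The resulting 5×10 matrix has rank 4, and its Smith normal form has invariant factors (1,1,1,1).

The boundary map ∂_2: C_2 → C_1 acts by ∂[p,q,r] = [q,r] − [p,r] + [p,q]. For instance
  ∂[1,2,4] = [2,4] − [1,4] + [1,2],
  ∂[0,1,2] = [1,2] − [0,2] + [0,1].
The resulting 10×5 matrix has rank 5, and its Smith normal form has invariant factors (1,1,1,1,1).

From H_k ≅ ker(∂_k) / im(∂_{k+1}) we obtain:

  H_0: rank C_0 − rank ∂_1 = 5 − 4 = 1, and the invariant factors of ∂_1 are all 1, so H_0 ≅ Z.
  H_1: rank ker ∂_1 − rank ∂_2 = (10 − 4) − 5 = 1, and the invariant factors of ∂_2 are all 1, so H_1 ≅ Z.
  H_2: rank ker ∂_2 − rank ∂_3 = (5 − 5) − 0 = 0, and there is no ∂_3, so H_2 ≅ 0.

As a check, the Euler characteristic is 5 − 10 + 5 = 0, which agrees with 1 − 1 + 0 = 0.

Hence the Betti numbers are b_0 = 1, b_1 = 1, b_2 = 0.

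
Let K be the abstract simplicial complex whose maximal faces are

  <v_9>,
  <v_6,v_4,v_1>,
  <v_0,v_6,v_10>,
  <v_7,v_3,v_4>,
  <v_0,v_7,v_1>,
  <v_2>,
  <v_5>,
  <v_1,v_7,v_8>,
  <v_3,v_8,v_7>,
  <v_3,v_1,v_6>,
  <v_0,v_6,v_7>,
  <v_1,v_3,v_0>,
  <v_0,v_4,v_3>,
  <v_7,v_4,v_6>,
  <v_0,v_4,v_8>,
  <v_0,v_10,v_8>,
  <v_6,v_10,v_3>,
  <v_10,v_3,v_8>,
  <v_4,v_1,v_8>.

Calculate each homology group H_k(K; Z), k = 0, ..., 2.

H_0 ≅ Z^4,  H_1 ≅ Z^2,  H_2 ≅ Z.

Order the vertices as v_0 < v_1 < v_2 < v_3 < v_4 < v_5 < v_6 < v_7 < v_8 < v_9 < v_10. Listing each simplex with vertices in this order, K has dimension 2 with simplices:

  0-simplices (11): [v_0], [v_1], [v_2], [v_3], [v_4], [v_5], [v_6], [v_7], [v_8], [v_9], [v_10]
  1-simplices (24): (24 of them)
  2-simplices (16): (16 of them)

Hence C_0 ≅ Z^11, C_1 ≅ Z^24, C_2 ≅ Z^16.

The boundary map ∂_1: C_1 → C_0 maps an edge to its endpoints' difference, ∂[p,q] = q − p. For instance
  ∂[v_0,v_8] = [v_8] − [v_0].
As a 11×24 matrix over Z this has rank 7, with invariant factors (1,1,1,1,1,1,1).

The boundary map ∂_2: C_2 → C_1 sends each 2-simplex [p,q,r] to [q,r] − [p,r] + [p,q]. For instance
  ∂[v_1,v_4,v_8] = [v_4,v_8] − [v_1,v_8] + [v_1,v_4],
  ∂[v_4,v_6,v_7] = [v_6,v_7] − [v_4,v_7] + [v_4,v_6].
This gives a 24×16 integer matrix of rank 15; reducing to Smith normal form yields diagonal entries (1,1,1,1,1,1,1,1,1,1,1,1,1,1,1).

From H_k ≅ ker(∂_k) / im(∂_{k+1}) we obtain:

  H_0: rank C_0 − rank ∂_1 = 11 − 7 = 4, and the invariant factors of ∂_1 are all 1, so H_0 = Z^4.
  H_1: rank ker ∂_1 − rank ∂_2 = (24 − 7) − 15 = 2, and the invariant factors of ∂_2 are all 1, so H_1 = Z^2.
  H_2: rank ker ∂_2 − rank ∂_3 = (16 − 15) − 0 = 1, and there is no ∂_3, so H_2 = Z.

As a check, the Euler characteristic is 11 − 24 + 16 = 3, which agrees with 4 − 2 + 1 = 3.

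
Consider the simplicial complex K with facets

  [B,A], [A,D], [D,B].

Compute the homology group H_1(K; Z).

H_1 = Z.

K has 3 vertices, 3 edges.
rank ∂_1 = 2, rank ∂_2 = 0 ⇒ b_1 = 3 − 2 − 0 = 1. So H_1 = Z.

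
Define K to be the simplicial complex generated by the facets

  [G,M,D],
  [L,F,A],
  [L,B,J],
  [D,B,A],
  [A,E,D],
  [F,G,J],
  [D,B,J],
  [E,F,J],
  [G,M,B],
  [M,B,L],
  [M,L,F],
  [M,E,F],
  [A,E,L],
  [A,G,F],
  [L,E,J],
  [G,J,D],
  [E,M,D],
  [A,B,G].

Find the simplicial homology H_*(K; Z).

H_0 = Z,  H_1 = Z × Z/2,  H_2 = 0.

K has 9 vertices, 27 edges, 18 triangles.
rank ∂_0 = 0, rank ∂_1 = 8 ⇒ b_0 = 9 − 0 − 8 = 1; all invariant factors of ∂_1 are 1 so no torsion. So H_0 = Z.
rank ∂_1 = 8, rank ∂_2 = 18 ⇒ b_1 = 27 − 8 − 18 = 1; ∂_2 has invariant factor(s) [2] giving torsion. So H_1 = Z × Z/2.
rank ∂_2 = 18, rank ∂_3 = 0 ⇒ b_2 = 18 − 18 − 0 = 0. So H_2 = 0.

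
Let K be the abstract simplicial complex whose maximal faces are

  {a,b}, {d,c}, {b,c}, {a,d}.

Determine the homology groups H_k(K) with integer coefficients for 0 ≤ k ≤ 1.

H_0 ≅ Z,  H_1 ≅ Z.

Order the vertices as a < b < c < d. Listing each simplex with vertices in this order, K has dimension 1 with simplices:

  0-simplices (4): a, b, c, d
  1-simplices (4): ab, ad, bc, cd

giving chain groups C_0 ≅ Z^4, C_1 ≅ Z^4.

∂_1: C_1 → C_0 is given by ∂[p,q] = [q] − [p].
This gives a 4×4 integer matrix of rank 3; reducing to Smith normal form yields diagonal entries (1,1,1).

From H_k ≅ ker(∂_k) / im(∂_{k+1}) we obtain:

  H_0: rank C_0 − rank ∂_1 = 4 − 3 = 1, and the invariant factors of ∂_1 are all 1, so H_0 ≅ Z.
  H_1: rank ker ∂_1 − rank ∂_2 = (4 − 3) − 0 = 1, and there is no ∂_2, so H_1 ≅ Z.

(K is a triangulation of the circle S^1.)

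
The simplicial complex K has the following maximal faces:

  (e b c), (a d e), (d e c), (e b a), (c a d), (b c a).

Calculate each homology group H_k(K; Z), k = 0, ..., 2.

Take the total order a < b < c < d < e on the vertex set. Then K (dimension 2) consists of the simplices:

  0-simplices (5): a, b, c, d, e
  1-simplices (9): ab, ac, ad, ae, bc, be, cd, ce, de
  2-simplices (6): abc, abe, acd, ade, bce, cde

Hence C_0 ≅ Z^5, C_1 ≅ Z^9, C_2 ≅ Z^6.

The boundary map ∂_1: C_1 → C_0 is given by ∂[p,q] = [q] − [p].
The resulting 5×9 matrix has rank 4, and its Smith normal form has invariant factors (1,1,1,1).

Boundary ∂_2: C_2 → C_1 sends each 2-simplex [p,q,r] to [q,r] − [p,r] + [p,q]. For instance
  ∂abe = be − ae + ab,
  ∂abc = bc − ac + ab.
As a 9×6 matrix over Z this has rank 5, with invariant factors (1,1,1,1,1).

Now H_k = ker ∂_k / im ∂_{k+1}, so:

  H_0: rank C_0 − rank ∂_1 = 5 − 4 = 1, and the invariant factors of ∂_1 are all 1, so H_0 ≅ Z.
  H_1: rank ker ∂_1 − rank ∂_2 = (9 − 4) − 5 = 0, and the invariant factors of ∂_2 are all 1, so H_1 ≅ 0.
  H_2: rank ker ∂_2 − rank ∂_3 = (6 − 5) − 0 = 1, and there is no ∂_3, so H_2 ≅ Z.

H_0 ≅ Z,  H_1 = 0,  H_2 ≅ Z.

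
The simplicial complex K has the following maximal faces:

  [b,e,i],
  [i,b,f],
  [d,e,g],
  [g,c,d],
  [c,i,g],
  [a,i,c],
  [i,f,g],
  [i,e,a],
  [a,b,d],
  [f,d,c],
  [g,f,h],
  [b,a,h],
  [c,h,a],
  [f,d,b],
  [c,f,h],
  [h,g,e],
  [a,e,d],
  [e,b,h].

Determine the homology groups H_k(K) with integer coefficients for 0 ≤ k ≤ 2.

H_0 = Z,  H_1 = Z ⊕ Z/2Z,  H_2 = 0.

K has 9 vertices, 27 edges, 18 triangles.
rank ∂_0 = 0, rank ∂_1 = 8 ⇒ b_0 = 9 − 0 − 8 = 1; all invariant factors of ∂_1 are 1 so no torsion. So H_0 = Z.
rank ∂_1 = 8, rank ∂_2 = 18 ⇒ b_1 = 27 − 8 − 18 = 1; ∂_2 has invariant factor(s) [2] giving torsion. So H_1 = Z ⊕ Z/2Z.
rank ∂_2 = 18, rank ∂_3 = 0 ⇒ b_2 = 18 − 18 − 0 = 0. So H_2 = 0.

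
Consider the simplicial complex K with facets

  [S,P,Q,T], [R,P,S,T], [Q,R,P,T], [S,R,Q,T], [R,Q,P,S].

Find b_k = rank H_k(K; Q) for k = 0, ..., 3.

We work with the vertex ordering P < Q < R < S < T. The simplices of K, each written with vertices in increasing order, are:

  0-simplices (5): P, Q, R, S, T
  1-simplices (10): PQ, PR, PS, PT, QR, QS, QT, RS, RT, ST
  2-simplices (10): PQR, PQS, PQT, PRS, PRT, PST, QRS, QRT, QST, RST
  3-simplices (5): PQRS, PQRT, PQST, PRST, QRST

Hence C_0 ≅ Z^5, C_1 ≅ Z^10, C_2 ≅ Z^10, C_3 ≅ Z^5.

∂_1: C_1 → C_0 sends each edge [p,q] (with p < q) to q − p.
As a 5×10 matrix over Z this has rank 4, with invariant factors (1,1,1,1).

Boundary ∂_2: C_2 → C_1 sends each 2-simplex [p,q,r] to [q,r] − [p,r] + [p,q]. For instance
  ∂PQR = QR − PR + PQ,
  ∂QST = ST − QT + QS.
The resulting 10×10 matrix has rank 6, and its Smith normal form has invariant factors (1,1,1,1,1,1).

The boundary map ∂_3: C_3 → C_2 sends each 3-simplex σ to the alternating sum Σ_i (−1)^i (σ with its i-th vertex removed). For instance
  ∂PQRS = QRS − PRS + PQS − PQR,
  ∂PQST = QST − PST + PQT − PQS.
As a 10×5 matrix over Z this has rank 4, with invariant factors (1,1,1,1).

Now H_k = ker ∂_k / im ∂_{k+1}, so:

  H_0: rank C_0 − rank ∂_1 = 5 − 4 = 1, and the invariant factors of ∂_1 are all 1, so H_0 ≅ Z.
  H_1: rank ker ∂_1 − rank ∂_2 = (10 − 4) − 6 = 0, and the invariant factors of ∂_2 are all 1, so H_1 ≅ 0.
  H_2: rank ker ∂_2 − rank ∂_3 = (10 − 6) − 4 = 0, and the invariant factors of ∂_3 are all 1, so H_2 ≅ 0.
  H_3: rank ker ∂_3 − rank ∂_4 = (5 − 4) − 0 = 1, and there is no ∂_4, so H_3 ≅ Z.

As a check, the Euler characteristic is 5 − 10 + 10 − 5 = 0, which agrees with 1 − 0 + 0 − 1 = 0.
(K is a triangulation of the 3-sphere S^3.)

Hence the Betti numbers are b_0 = 1, b_1 = 0, b_2 = 0, b_3 = 1.

b_0 = 1, b_1 = 0, b_2 = 0, b_3 = 1.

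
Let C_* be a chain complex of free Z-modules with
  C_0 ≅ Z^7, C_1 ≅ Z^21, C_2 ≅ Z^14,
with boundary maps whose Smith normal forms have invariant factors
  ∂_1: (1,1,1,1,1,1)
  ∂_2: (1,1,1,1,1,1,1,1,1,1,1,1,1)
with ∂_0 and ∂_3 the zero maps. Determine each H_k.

H_0: b_0 = 7 − 0 − 6 = 1; torsion from ∂_1 factors > 1: none. So H_0 ≅ Z.
H_1: b_1 = 21 − 6 − 13 = 2; torsion from ∂_2 factors > 1: none. So H_1 ≅ Z^2.
H_2: b_2 = 14 − 13 − 0 = 1; torsion from ∂_3 factors > 1: none. So H_2 ≅ Z.

H_0 ≅ Z,  H_1 ≅ Z^2,  H_2 ≅ Z.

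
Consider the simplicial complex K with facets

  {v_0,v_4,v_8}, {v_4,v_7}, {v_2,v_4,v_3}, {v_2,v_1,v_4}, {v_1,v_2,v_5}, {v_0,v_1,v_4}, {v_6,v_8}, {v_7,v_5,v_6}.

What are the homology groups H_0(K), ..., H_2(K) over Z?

H_0 = Z,  H_1 = Z^2,  H_2 = 0.

K has 9 vertices, 16 edges, 6 triangles.
rank ∂_0 = 0, rank ∂_1 = 8 ⇒ b_0 = 9 − 0 − 8 = 1; all invariant factors of ∂_1 are 1 so no torsion. So H_0 ≅ Z.
rank ∂_1 = 8, rank ∂_2 = 6 ⇒ b_1 = 16 − 8 − 6 = 2; all invariant factors of ∂_2 are 1 so no torsion. So H_1 ≅ Z^2.
rank ∂_2 = 6, rank ∂_3 = 0 ⇒ b_2 = 6 − 6 − 0 = 0. So H_2 ≅ 0.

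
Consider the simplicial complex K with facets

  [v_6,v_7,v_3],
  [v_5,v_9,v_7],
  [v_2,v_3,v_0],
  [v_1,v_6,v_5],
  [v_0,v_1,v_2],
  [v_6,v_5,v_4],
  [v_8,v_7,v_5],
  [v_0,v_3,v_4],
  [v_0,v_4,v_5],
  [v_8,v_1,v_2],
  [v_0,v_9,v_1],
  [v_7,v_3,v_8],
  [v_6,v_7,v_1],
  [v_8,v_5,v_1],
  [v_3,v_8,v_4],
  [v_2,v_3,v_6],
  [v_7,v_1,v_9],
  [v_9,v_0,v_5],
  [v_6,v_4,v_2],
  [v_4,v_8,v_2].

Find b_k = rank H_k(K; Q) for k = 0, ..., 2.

b_0 = 1, b_1 = 1, b_2 = 0.

We work with the vertex ordering v_0 < v_1 < v_2 < v_3 < v_4 < v_5 < v_6 < v_7 < v_8 < v_9. The simplices of K, each written with vertices in increasing order, are:

  0-simplices (10): [v_0], [v_1], [v_2], [v_3], [v_4], [v_5], [v_6], [v_7], [v_8], [v_9]
  1-simplices (30): (30 of them)
  2-simplices (20): (20 of them)

Hence C_0 ≅ Z^10, C_1 ≅ Z^30, C_2 ≅ Z^20.

Boundary ∂_1: C_1 → C_0 is given by ∂[p,q] = [q] − [p]. For instance
  ∂[v_5,v_9] = [v_9] − [v_5].
The resulting 10×30 matrix has rank 9, and its Smith normal form has invariant factors (1,1,1,1,1,1,1,1,1).

Boundary ∂_2: C_2 → C_1 sends each 2-simplex [p,q,r] to [q,r] − [p,r] + [p,q]. For instance
  ∂[v_1,v_5,v_6] = [v_5,v_6] − [v_1,v_6] + [v_1,v_5],
  ∂[v_0,v_1,v_2] = [v_1,v_2] − [v_0,v_2] + [v_0,v_1].
The resulting 30×20 matrix has rank 20, and its Smith normal form has invariant factors (1,1,1,1,1,1,1,1,1,1,1,1,1,1,1,1,1,1,1,2).

Now H_k = ker ∂_k / im ∂_{k+1}, so:

  H_0: rank C_0 − rank ∂_1 = 10 − 9 = 1, and the invariant factors of ∂_1 are all 1, so H_0 = Z.
  H_1: rank ker ∂_1 − rank ∂_2 = (30 − 9) − 20 = 1, and ∂_2 has invariant factor 2 > 1, so H_1 = Z ⊕ Z/2Z.
  H_2: rank ker ∂_2 − rank ∂_3 = (20 − 20) − 0 = 0, and there is no ∂_3, so H_2 = 0.

Hence the Betti numbers are b_0 = 1, b_1 = 1, b_2 = 0.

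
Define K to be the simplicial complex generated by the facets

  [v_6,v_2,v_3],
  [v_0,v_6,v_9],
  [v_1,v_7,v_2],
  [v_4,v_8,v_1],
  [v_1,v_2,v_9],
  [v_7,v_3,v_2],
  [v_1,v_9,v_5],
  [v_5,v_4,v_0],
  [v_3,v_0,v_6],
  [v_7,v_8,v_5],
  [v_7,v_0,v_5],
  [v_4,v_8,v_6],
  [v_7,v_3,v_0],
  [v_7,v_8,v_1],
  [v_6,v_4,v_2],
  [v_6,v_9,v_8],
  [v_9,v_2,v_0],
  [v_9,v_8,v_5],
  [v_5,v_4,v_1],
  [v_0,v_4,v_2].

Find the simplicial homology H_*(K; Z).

Order the vertices as v_0 < v_1 < v_2 < v_3 < v_4 < v_5 < v_6 < v_7 < v_8 < v_9. Listing each simplex with vertices in this order, K has dimension 2 with simplices:

  0-simplices (10): [v_0], [v_1], [v_2], [v_3], [v_4], [v_5], [v_6], [v_7], [v_8], [v_9]
  1-simplices (30): (30 of them)
  2-simplices (20): (20 of them)

so the chain groups are C_0 ≅ Z^10, C_1 ≅ Z^30, C_2 ≅ Z^20.

The boundary map ∂_1: C_1 → C_0 is given by ∂[p,q] = [q] − [p]. For instance
  ∂[v_7,v_8] = [v_8] − [v_7].
The resulting 10×30 matrix has rank 9, and its Smith normal form has invariant factors (1,1,1,1,1,1,1,1,1).

Boundary ∂_2: C_2 → C_1 maps a triangle to the signed sum of its edges. For instance
  ∂[v_1,v_2,v_9] = [v_2,v_9] − [v_1,v_9] + [v_1,v_2],
  ∂[v_2,v_3,v_6] = [v_3,v_6] − [v_2,v_6] + [v_2,v_3].
This gives a 30×20 integer matrix of rank 20; reducing to Smith normal form yields diagonal entries (1,1,1,1,1,1,1,1,1,1,1,1,1,1,1,1,1,1,1,2).

From H_k ≅ ker(∂_k) / im(∂_{k+1}) we obtain:

  H_0: rank C_0 − rank ∂_1 = 10 − 9 = 1, and the invariant factors of ∂_1 are all 1, so H_0 ≅ Z.
  H_1: rank ker ∂_1 − rank ∂_2 = (30 − 9) − 20 = 1, and ∂_2 has invariant factor 2 > 1, so H_1 ≅ Z ⊕ Z/2.
  H_2: rank ker ∂_2 − rank ∂_3 = (20 − 20) − 0 = 0, and there is no ∂_3, so H_2 ≅ 0.

H_0 = Z,  H_1 = Z ⊕ Z/2,  H_2 = 0.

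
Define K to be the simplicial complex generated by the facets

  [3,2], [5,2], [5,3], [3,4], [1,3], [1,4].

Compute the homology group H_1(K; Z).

H_1 ≅ Z^2.

Fix the vertex order 1 < 2 < 3 < 4 < 5 and write every simplex with vertices in increasing order. Then dim K = 1 and the simplices of K are:

  0-simplices (5): [1], [2], [3], [4], [5]
  1-simplices (6): [1,3], [1,4], [2,3], [2,5], [3,4], [3,5]

so the chain groups are C_0 ≅ Z^5, C_1 ≅ Z^6.

Boundary ∂_1: C_1 → C_0 maps an edge to its endpoints' difference, ∂[p,q] = q − p. For instance
  ∂[2,3] = [3] − [2].
This gives a 5×6 integer matrix of rank 4; reducing to Smith normal form yields diagonal entries (1,1,1,1).

Computing H_k = (kernel of ∂_k) / (image of ∂_{k+1}):

  H_1: rank ker ∂_1 − rank ∂_2 = (6 − 4) − 0 = 2, and there is no ∂_2, so H_1 ≅ Z^2.

(K is a triangulation of a wedge of 2 circles.)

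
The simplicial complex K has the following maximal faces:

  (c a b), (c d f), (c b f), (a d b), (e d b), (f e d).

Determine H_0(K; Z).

Take the total order a < b < c < d < e < f on the vertex set. Then K (dimension 2) consists of the simplices:

  0-simplices (6): a, b, c, d, e, f
  1-simplices (12): ab, ac, ad, bc, bd, be, bf, cd, cf, de, df, ef
  2-simplices (6): abc, abd, bcf, bde, cdf, def

Hence C_0 ≅ Z^6, C_1 ≅ Z^12, C_2 ≅ Z^6.

∂_1: C_1 → C_0 is given by ∂[p,q] = [q] − [p].
This gives a 6×12 integer matrix of rank 5; reducing to Smith normal form yields diagonal entries (1,1,1,1,1).

∂_2: C_2 → C_1 acts by ∂[p,q,r] = [q,r] − [p,r] + [p,q]. For instance
  ∂bcf = cf − bf + bc,
  ∂abc = bc − ac + ab.
The 12×6 boundary matrix has rank 6 and Smith normal form diag(1,1,1,1,1,1).

Reading off H_k = ker ∂_k / im ∂_{k+1}:

  H_0: rank C_0 − rank ∂_1 = 6 − 5 = 1, and the invariant factors of ∂_1 are all 1, so H_0 ≅ Z.

(K is a triangulation of the cylinder S^1 x I.)

H_0 = Z.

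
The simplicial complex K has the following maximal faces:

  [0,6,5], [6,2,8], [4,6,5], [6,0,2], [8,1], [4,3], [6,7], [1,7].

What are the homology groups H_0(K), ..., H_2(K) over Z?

Fix the vertex order 0 < 1 < 2 < 3 < 4 < 5 < 6 < 7 < 8 and write every simplex with vertices in increasing order. Then dim K = 2 and the simplices of K are:

  0-simplices (9): [0], [1], [2], [3], [4], [5], [6], [7], [8]
  1-simplices (13): [0,2], [0,5], [0,6], [1,7], [1,8], [2,6], [2,8], [3,4], [4,5], [4,6], [5,6], [6,7], [6,8]
  2-simplices (4): [0,2,6], [0,5,6], [2,6,8], [4,5,6]

giving chain groups C_0 ≅ Z^9, C_1 ≅ Z^13, C_2 ≅ Z^4.

Boundary ∂_1: C_1 → C_0 maps an edge to its endpoints' difference, ∂[p,q] = q − p. For instance
  ∂[0,6] = [6] − [0].
The resulting 9×13 matrix has rank 8, and its Smith normal form has invariant factors (1,1,1,1,1,1,1,1).

The boundary map ∂_2: C_2 → C_1 maps a triangle to the signed sum of its edges. For instance
  ∂[0,2,6] = [2,6] − [0,6] + [0,2],
  ∂[2,6,8] = [6,8] − [2,8] + [2,6].
The 13×4 boundary matrix has rank 4 and Smith normal form diag(1,1,1,1).

Now H_k = ker ∂_k / im ∂_{k+1}, so:

  H_0: rank C_0 − rank ∂_1 = 9 − 8 = 1, and the invariant factors of ∂_1 are all 1, so H_0 ≅ Z.
  H_1: rank ker ∂_1 − rank ∂_2 = (13 − 8) − 4 = 1, and the invariant factors of ∂_2 are all 1, so H_1 ≅ Z.
  H_2: rank ker ∂_2 − rank ∂_3 = (4 − 4) − 0 = 0, and there is no ∂_3, so H_2 ≅ 0.

H_0 ≅ Z,  H_1 ≅ Z,  H_2 = 0.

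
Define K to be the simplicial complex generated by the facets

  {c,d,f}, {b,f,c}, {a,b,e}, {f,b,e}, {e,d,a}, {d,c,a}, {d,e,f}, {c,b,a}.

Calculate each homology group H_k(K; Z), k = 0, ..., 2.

H_0 = Z,  H_1 = 0,  H_2 = Z.

Take the total order a < b < c < d < e < f on the vertex set. Then K (dimension 2) consists of the simplices:

  0-simplices (6): a, b, c, d, e, f
  1-simplices (12): ab, ac, ad, ae, bc, be, bf, cd, cf, de, df, ef
  2-simplices (8): abc, abe, acd, ade, bcf, bef, cdf, def

giving chain groups C_0 ≅ Z^6, C_1 ≅ Z^12, C_2 ≅ Z^8.

The boundary map ∂_1: C_1 → C_0 sends each edge [p,q] (with p < q) to q − p. For instance
  ∂bc = c − b.
This gives a 6×12 integer matrix of rank 5; reducing to Smith normal form yields diagonal entries (1,1,1,1,1).

The boundary map ∂_2: C_2 → C_1 maps a triangle to the signed sum of its edges. For instance
  ∂cdf = df − cf + cd,
  ∂bcf = cf − bf + bc.
The resulting 12×8 matrix has rank 7, and its Smith normal form has invariant factors (1,1,1,1,1,1,1).

Now H_k = ker ∂_k / im ∂_{k+1}, so:

  H_0: rank C_0 − rank ∂_1 = 6 − 5 = 1, and the invariant factors of ∂_1 are all 1, so H_0 ≅ Z.
  H_1: rank ker ∂_1 − rank ∂_2 = (12 − 5) − 7 = 0, and the invariant factors of ∂_2 are all 1, so H_1 ≅ 0.
  H_2: rank ker ∂_2 − rank ∂_3 = (8 − 7) − 0 = 1, and there is no ∂_3, so H_2 ≅ Z.

As a check, the Euler characteristic is 6 − 12 + 8 = 2, which agrees with 1 − 0 + 1 = 2.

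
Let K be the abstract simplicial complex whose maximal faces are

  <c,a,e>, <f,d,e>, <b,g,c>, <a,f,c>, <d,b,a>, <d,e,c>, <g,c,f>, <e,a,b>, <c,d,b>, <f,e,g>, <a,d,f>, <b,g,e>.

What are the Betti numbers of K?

b_0 = 1, b_1 = 0, b_2 = 0.

K has 7 vertices, 18 edges, 12 triangles.
rank ∂_0 = 0, rank ∂_1 = 6 ⇒ b_0 = 7 − 0 − 6 = 1; all invariant factors of ∂_1 are 1 so no torsion. So H_0 = Z.
rank ∂_1 = 6, rank ∂_2 = 12 ⇒ b_1 = 18 − 6 − 12 = 0; ∂_2 has invariant factor(s) [2] giving torsion. So H_1 = Z_2.
rank ∂_2 = 12, rank ∂_3 = 0 ⇒ b_2 = 12 − 12 − 0 = 0. So H_2 = 0.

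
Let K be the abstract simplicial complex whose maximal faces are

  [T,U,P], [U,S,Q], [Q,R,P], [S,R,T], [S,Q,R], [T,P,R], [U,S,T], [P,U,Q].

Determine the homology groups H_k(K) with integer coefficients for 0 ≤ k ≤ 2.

H_0 = Z,  H_1 = 0,  H_2 = Z.

Take the total order P < Q < R < S < T < U on the vertex set. Then K (dimension 2) consists of the simplices:

  0-simplices (6): P, Q, R, S, T, U
  1-simplices (12): PQ, PR, PT, PU, QR, QS, QU, RS, RT, ST, SU, TU
  2-simplices (8): PQR, PQU, PRT, PTU, QRS, QSU, RST, STU

Hence C_0 ≅ Z^6, C_1 ≅ Z^12, C_2 ≅ Z^8.

The boundary map ∂_1: C_1 → C_0 sends each edge [p,q] (with p < q) to q − p.
As a 6×12 matrix over Z this has rank 5, with invariant factors (1,1,1,1,1).

∂_2: C_2 → C_1 maps a triangle to the signed sum of its edges. For instance
  ∂PRT = RT − PT + PR,
  ∂STU = TU − SU + ST.
This gives a 12×8 integer matrix of rank 7; reducing to Smith normal form yields diagonal entries (1,1,1,1,1,1,1).

Now H_k = ker ∂_k / im ∂_{k+1}, so:

  H_0: rank C_0 − rank ∂_1 = 6 − 5 = 1, and the invariant factors of ∂_1 are all 1, so H_0 = Z.
  H_1: rank ker ∂_1 − rank ∂_2 = (12 − 5) − 7 = 0, and the invariant factors of ∂_2 are all 1, so H_1 = 0.
  H_2: rank ker ∂_2 − rank ∂_3 = (8 − 7) − 0 = 1, and there is no ∂_3, so H_2 = Z.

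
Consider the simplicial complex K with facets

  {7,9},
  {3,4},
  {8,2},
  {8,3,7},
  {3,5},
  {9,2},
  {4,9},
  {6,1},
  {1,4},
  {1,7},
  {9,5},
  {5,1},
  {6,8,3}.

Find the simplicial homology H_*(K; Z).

Order the vertices as 1 < 2 < 3 < 4 < 5 < 6 < 7 < 8 < 9. Listing each simplex with vertices in this order, K has dimension 2 with simplices:

  0-simplices (9): [1], [2], [3], [4], [5], [6], [7], [8], [9]
  1-simplices (16): [1,4], [1,5], [1,6], [1,7], [2,8], [2,9], [3,4], [3,5], [3,6], [3,7], [3,8], [4,9], [5,9], [6,8], [7,8], [7,9]
  2-simplices (2): [3,6,8], [3,7,8]

giving chain groups C_0 ≅ Z^9, C_1 ≅ Z^16, C_2 ≅ Z^2.

The boundary map ∂_1: C_1 → C_0 is given by ∂[p,q] = [q] − [p].
This gives a 9×16 integer matrix of rank 8; reducing to Smith normal form yields diagonal entries (1,1,1,1,1,1,1,1).

∂_2: C_2 → C_1 sends each 2-simplex [p,q,r] to [q,r] − [p,r] + [p,q]. For instance
  ∂[3,6,8] = [6,8] − [3,8] + [3,6],
  ∂[3,7,8] = [7,8] − [3,8] + [3,7].
As a 16×2 matrix over Z this has rank 2, with invariant factors (1,1).

Now H_k = ker ∂_k / im ∂_{k+1}, so:

  H_0: rank C_0 − rank ∂_1 = 9 − 8 = 1, and the invariant factors of ∂_1 are all 1, so H_0 = Z.
  H_1: rank ker ∂_1 − rank ∂_2 = (16 − 8) − 2 = 6, and the invariant factors of ∂_2 are all 1, so H_1 = Z^6.
  H_2: rank ker ∂_2 − rank ∂_3 = (2 − 2) − 0 = 0, and there is no ∂_3, so H_2 = 0.

As a check, the Euler characteristic is 9 − 16 + 2 = -5, which agrees with 1 − 6 + 0 = -5.

H_0 = Z,  H_1 = Z^6,  H_2 = 0.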